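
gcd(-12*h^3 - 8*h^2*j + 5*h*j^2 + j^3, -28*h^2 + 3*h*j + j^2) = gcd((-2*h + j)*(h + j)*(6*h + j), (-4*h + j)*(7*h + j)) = 1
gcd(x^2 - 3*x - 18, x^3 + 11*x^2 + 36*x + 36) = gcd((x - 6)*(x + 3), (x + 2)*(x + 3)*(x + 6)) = x + 3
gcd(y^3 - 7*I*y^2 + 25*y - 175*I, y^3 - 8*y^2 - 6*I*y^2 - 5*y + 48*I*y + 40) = y - 5*I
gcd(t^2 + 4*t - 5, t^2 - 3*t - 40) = t + 5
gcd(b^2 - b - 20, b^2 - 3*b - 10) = b - 5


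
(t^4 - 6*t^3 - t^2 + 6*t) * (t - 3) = t^5 - 9*t^4 + 17*t^3 + 9*t^2 - 18*t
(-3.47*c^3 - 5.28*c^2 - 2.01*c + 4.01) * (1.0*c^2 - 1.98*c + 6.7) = -3.47*c^5 + 1.5906*c^4 - 14.8046*c^3 - 27.3862*c^2 - 21.4068*c + 26.867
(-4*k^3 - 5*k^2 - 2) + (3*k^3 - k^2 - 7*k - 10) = -k^3 - 6*k^2 - 7*k - 12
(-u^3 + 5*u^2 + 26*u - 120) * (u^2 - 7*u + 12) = -u^5 + 12*u^4 - 21*u^3 - 242*u^2 + 1152*u - 1440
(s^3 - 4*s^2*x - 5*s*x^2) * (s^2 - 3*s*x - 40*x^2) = s^5 - 7*s^4*x - 33*s^3*x^2 + 175*s^2*x^3 + 200*s*x^4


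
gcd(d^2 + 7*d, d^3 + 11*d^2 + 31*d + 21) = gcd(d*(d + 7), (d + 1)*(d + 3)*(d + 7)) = d + 7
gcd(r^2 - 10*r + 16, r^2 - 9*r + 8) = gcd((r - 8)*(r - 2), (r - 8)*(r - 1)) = r - 8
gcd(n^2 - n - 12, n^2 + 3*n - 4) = 1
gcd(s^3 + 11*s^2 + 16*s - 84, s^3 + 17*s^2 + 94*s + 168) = s^2 + 13*s + 42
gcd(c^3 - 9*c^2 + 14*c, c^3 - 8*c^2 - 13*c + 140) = c - 7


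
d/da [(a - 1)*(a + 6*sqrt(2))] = 2*a - 1 + 6*sqrt(2)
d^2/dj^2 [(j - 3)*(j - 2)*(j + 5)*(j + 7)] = 12*j^2 + 42*j - 38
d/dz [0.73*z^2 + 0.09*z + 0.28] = 1.46*z + 0.09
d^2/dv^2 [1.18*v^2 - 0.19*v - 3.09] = 2.36000000000000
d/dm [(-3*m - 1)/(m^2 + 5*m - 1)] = (3*m^2 + 2*m + 8)/(m^4 + 10*m^3 + 23*m^2 - 10*m + 1)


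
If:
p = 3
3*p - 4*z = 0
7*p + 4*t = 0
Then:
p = 3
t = -21/4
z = 9/4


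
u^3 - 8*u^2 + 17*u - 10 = (u - 5)*(u - 2)*(u - 1)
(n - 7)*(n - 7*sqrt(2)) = n^2 - 7*sqrt(2)*n - 7*n + 49*sqrt(2)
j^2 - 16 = (j - 4)*(j + 4)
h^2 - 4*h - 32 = (h - 8)*(h + 4)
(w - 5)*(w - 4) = w^2 - 9*w + 20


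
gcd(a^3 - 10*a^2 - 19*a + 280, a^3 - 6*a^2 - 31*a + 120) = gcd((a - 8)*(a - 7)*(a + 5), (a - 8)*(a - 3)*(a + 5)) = a^2 - 3*a - 40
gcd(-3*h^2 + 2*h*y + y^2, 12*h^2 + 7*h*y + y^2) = 3*h + y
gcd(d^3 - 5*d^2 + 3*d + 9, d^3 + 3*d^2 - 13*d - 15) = d^2 - 2*d - 3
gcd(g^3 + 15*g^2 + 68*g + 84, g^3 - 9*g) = 1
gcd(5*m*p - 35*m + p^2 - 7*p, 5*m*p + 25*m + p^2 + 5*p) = 5*m + p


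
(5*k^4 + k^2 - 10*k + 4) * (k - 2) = 5*k^5 - 10*k^4 + k^3 - 12*k^2 + 24*k - 8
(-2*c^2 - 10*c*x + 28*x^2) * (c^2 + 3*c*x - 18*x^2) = -2*c^4 - 16*c^3*x + 34*c^2*x^2 + 264*c*x^3 - 504*x^4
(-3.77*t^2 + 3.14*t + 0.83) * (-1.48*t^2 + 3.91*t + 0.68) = 5.5796*t^4 - 19.3879*t^3 + 8.4854*t^2 + 5.3805*t + 0.5644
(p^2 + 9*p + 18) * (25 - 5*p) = -5*p^3 - 20*p^2 + 135*p + 450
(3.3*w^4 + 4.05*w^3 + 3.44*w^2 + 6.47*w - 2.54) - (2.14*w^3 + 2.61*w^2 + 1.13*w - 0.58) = 3.3*w^4 + 1.91*w^3 + 0.83*w^2 + 5.34*w - 1.96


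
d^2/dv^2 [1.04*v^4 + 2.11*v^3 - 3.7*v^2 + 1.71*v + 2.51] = 12.48*v^2 + 12.66*v - 7.4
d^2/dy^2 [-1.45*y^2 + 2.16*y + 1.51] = -2.90000000000000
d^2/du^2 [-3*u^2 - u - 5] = -6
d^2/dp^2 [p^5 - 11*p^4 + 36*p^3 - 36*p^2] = 20*p^3 - 132*p^2 + 216*p - 72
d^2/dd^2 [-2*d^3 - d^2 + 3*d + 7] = -12*d - 2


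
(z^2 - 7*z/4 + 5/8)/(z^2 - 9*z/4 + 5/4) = (z - 1/2)/(z - 1)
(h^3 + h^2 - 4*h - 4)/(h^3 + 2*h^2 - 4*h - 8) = (h + 1)/(h + 2)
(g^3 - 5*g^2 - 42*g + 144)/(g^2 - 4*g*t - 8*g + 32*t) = (-g^2 - 3*g + 18)/(-g + 4*t)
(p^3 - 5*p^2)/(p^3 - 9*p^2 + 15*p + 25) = p^2/(p^2 - 4*p - 5)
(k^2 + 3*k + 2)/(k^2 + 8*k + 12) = (k + 1)/(k + 6)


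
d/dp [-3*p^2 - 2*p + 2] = -6*p - 2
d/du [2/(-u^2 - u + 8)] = 2*(2*u + 1)/(u^2 + u - 8)^2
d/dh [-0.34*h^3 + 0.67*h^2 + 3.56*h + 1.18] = -1.02*h^2 + 1.34*h + 3.56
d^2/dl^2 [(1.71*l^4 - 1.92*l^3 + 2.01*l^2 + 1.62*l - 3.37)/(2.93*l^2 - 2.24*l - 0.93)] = (29.360358*l^6 - 67.338432*l^5 + 23.5231020000001*l^4 + 81.464292*l^3 - 146.9751*l^2 + 149.230284*l - 55.45712)/(25.153757*l^6 - 57.690528*l^5 + 20.152833*l^4 + 25.383232*l^3 - 6.396633*l^2 - 5.812128*l - 0.804357)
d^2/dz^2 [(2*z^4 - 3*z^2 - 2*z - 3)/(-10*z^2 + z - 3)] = 4*(-100*z^6 + 30*z^5 - 93*z^4 + 139*z^3 + 261*z^2 - 135*z - 27)/(1000*z^6 - 300*z^5 + 930*z^4 - 181*z^3 + 279*z^2 - 27*z + 27)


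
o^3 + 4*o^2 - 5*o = o*(o - 1)*(o + 5)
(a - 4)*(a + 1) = a^2 - 3*a - 4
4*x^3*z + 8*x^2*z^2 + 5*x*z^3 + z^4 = z*(x + z)*(2*x + z)^2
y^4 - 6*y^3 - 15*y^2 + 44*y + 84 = (y - 7)*(y - 3)*(y + 2)^2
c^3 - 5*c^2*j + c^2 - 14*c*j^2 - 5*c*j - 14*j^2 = (c + 1)*(c - 7*j)*(c + 2*j)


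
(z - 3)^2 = z^2 - 6*z + 9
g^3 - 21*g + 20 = (g - 4)*(g - 1)*(g + 5)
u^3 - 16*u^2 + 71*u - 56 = (u - 8)*(u - 7)*(u - 1)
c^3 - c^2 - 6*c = c*(c - 3)*(c + 2)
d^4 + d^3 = d^3*(d + 1)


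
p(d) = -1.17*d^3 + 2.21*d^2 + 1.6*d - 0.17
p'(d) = -3.51*d^2 + 4.42*d + 1.6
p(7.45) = -349.38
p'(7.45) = -160.28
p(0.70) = 1.63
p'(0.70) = 2.97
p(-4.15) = 114.88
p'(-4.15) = -77.19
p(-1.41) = 5.25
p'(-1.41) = -11.61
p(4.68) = -64.21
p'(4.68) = -54.59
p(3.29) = -12.65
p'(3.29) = -21.85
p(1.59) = 3.26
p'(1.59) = -0.25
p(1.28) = 3.05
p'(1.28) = 1.51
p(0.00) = -0.17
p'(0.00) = 1.60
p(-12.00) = 2320.63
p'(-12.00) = -556.88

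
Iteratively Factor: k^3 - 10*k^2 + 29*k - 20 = (k - 5)*(k^2 - 5*k + 4) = (k - 5)*(k - 4)*(k - 1)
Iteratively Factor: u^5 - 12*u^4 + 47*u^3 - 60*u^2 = (u - 4)*(u^4 - 8*u^3 + 15*u^2) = u*(u - 4)*(u^3 - 8*u^2 + 15*u) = u*(u - 5)*(u - 4)*(u^2 - 3*u) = u*(u - 5)*(u - 4)*(u - 3)*(u)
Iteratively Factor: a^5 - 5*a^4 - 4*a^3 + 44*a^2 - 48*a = (a)*(a^4 - 5*a^3 - 4*a^2 + 44*a - 48) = a*(a - 2)*(a^3 - 3*a^2 - 10*a + 24) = a*(a - 4)*(a - 2)*(a^2 + a - 6) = a*(a - 4)*(a - 2)*(a + 3)*(a - 2)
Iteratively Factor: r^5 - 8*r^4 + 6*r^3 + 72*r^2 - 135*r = (r)*(r^4 - 8*r^3 + 6*r^2 + 72*r - 135) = r*(r + 3)*(r^3 - 11*r^2 + 39*r - 45) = r*(r - 3)*(r + 3)*(r^2 - 8*r + 15) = r*(r - 3)^2*(r + 3)*(r - 5)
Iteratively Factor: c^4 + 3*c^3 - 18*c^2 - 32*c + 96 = (c - 3)*(c^3 + 6*c^2 - 32) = (c - 3)*(c + 4)*(c^2 + 2*c - 8) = (c - 3)*(c + 4)^2*(c - 2)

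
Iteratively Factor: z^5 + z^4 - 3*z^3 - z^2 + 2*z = (z - 1)*(z^4 + 2*z^3 - z^2 - 2*z) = z*(z - 1)*(z^3 + 2*z^2 - z - 2) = z*(z - 1)^2*(z^2 + 3*z + 2) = z*(z - 1)^2*(z + 1)*(z + 2)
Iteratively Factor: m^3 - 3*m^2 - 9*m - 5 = (m + 1)*(m^2 - 4*m - 5) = (m + 1)^2*(m - 5)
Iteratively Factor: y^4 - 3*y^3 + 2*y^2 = (y)*(y^3 - 3*y^2 + 2*y) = y*(y - 1)*(y^2 - 2*y) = y^2*(y - 1)*(y - 2)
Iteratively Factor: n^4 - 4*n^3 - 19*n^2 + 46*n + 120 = (n - 5)*(n^3 + n^2 - 14*n - 24) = (n - 5)*(n - 4)*(n^2 + 5*n + 6) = (n - 5)*(n - 4)*(n + 3)*(n + 2)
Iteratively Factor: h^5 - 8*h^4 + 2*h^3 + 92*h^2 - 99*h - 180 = (h + 1)*(h^4 - 9*h^3 + 11*h^2 + 81*h - 180) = (h - 4)*(h + 1)*(h^3 - 5*h^2 - 9*h + 45) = (h - 5)*(h - 4)*(h + 1)*(h^2 - 9) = (h - 5)*(h - 4)*(h - 3)*(h + 1)*(h + 3)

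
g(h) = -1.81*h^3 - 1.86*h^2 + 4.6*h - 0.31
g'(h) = -5.43*h^2 - 3.72*h + 4.6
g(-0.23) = -1.44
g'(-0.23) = 5.17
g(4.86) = -229.66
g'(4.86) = -141.73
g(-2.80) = 11.96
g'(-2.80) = -27.56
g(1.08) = 0.21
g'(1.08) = -5.75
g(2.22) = -19.07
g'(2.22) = -30.42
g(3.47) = -82.37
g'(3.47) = -73.69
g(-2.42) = 3.32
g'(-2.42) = -18.20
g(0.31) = 0.88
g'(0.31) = 2.92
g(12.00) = -3340.63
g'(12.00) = -821.96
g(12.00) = -3340.63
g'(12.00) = -821.96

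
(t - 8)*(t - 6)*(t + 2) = t^3 - 12*t^2 + 20*t + 96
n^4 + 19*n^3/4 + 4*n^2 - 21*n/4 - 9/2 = (n - 1)*(n + 3/4)*(n + 2)*(n + 3)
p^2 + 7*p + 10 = (p + 2)*(p + 5)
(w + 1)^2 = w^2 + 2*w + 1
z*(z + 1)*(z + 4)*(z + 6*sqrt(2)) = z^4 + 5*z^3 + 6*sqrt(2)*z^3 + 4*z^2 + 30*sqrt(2)*z^2 + 24*sqrt(2)*z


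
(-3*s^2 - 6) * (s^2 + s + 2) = -3*s^4 - 3*s^3 - 12*s^2 - 6*s - 12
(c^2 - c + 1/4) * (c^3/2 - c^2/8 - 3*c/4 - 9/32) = c^5/2 - 5*c^4/8 - c^3/2 + 7*c^2/16 + 3*c/32 - 9/128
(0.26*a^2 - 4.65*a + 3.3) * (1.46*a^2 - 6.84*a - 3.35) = 0.3796*a^4 - 8.5674*a^3 + 35.753*a^2 - 6.9945*a - 11.055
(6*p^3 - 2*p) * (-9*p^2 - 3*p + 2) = -54*p^5 - 18*p^4 + 30*p^3 + 6*p^2 - 4*p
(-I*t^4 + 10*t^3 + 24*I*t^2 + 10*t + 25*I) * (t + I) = -I*t^5 + 11*t^4 + 34*I*t^3 - 14*t^2 + 35*I*t - 25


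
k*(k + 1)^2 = k^3 + 2*k^2 + k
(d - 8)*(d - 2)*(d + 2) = d^3 - 8*d^2 - 4*d + 32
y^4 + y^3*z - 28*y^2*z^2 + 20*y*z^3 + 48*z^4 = (y - 4*z)*(y - 2*z)*(y + z)*(y + 6*z)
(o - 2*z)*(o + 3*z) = o^2 + o*z - 6*z^2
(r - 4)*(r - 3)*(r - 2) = r^3 - 9*r^2 + 26*r - 24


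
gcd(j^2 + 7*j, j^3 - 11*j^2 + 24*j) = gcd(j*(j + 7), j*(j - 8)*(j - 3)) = j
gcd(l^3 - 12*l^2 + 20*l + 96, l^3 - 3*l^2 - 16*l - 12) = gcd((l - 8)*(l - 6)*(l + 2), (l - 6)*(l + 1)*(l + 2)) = l^2 - 4*l - 12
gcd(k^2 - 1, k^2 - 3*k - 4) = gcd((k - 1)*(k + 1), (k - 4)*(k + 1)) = k + 1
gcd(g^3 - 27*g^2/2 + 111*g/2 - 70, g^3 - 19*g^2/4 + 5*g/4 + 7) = g - 4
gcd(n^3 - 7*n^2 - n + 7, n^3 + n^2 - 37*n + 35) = n - 1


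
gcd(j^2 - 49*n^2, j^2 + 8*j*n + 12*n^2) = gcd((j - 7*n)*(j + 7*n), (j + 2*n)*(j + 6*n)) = 1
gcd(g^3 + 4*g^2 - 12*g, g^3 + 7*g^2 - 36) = g^2 + 4*g - 12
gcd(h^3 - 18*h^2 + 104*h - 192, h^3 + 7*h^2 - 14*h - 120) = h - 4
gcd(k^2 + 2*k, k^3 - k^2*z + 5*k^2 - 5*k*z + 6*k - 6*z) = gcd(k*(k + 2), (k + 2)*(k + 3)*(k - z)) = k + 2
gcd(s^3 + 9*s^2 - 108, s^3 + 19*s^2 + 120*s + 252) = s^2 + 12*s + 36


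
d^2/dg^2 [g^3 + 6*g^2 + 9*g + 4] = 6*g + 12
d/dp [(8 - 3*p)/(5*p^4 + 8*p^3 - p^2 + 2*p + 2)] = (45*p^4 - 112*p^3 - 195*p^2 + 16*p - 22)/(25*p^8 + 80*p^7 + 54*p^6 + 4*p^5 + 53*p^4 + 28*p^3 + 8*p + 4)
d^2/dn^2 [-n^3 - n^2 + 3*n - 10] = -6*n - 2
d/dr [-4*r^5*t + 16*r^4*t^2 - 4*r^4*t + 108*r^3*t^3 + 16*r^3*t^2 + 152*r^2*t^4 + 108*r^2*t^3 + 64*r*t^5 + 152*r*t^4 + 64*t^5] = 4*t*(-5*r^4 + 16*r^3*t - 4*r^3 + 81*r^2*t^2 + 12*r^2*t + 76*r*t^3 + 54*r*t^2 + 16*t^4 + 38*t^3)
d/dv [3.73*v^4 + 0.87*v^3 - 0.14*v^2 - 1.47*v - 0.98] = 14.92*v^3 + 2.61*v^2 - 0.28*v - 1.47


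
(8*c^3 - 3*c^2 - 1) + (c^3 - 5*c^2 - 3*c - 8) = 9*c^3 - 8*c^2 - 3*c - 9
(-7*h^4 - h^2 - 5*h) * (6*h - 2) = -42*h^5 + 14*h^4 - 6*h^3 - 28*h^2 + 10*h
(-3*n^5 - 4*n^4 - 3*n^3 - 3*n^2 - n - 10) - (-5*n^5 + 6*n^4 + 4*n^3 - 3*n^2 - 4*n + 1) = 2*n^5 - 10*n^4 - 7*n^3 + 3*n - 11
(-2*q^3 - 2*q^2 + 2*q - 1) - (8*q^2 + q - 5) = -2*q^3 - 10*q^2 + q + 4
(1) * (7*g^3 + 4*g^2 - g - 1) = 7*g^3 + 4*g^2 - g - 1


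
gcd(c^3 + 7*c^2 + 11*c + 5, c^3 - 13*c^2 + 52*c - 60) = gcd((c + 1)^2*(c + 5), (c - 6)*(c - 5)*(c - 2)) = 1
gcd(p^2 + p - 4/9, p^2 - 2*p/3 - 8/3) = p + 4/3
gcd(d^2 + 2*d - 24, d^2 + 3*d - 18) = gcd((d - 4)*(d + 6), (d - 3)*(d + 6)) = d + 6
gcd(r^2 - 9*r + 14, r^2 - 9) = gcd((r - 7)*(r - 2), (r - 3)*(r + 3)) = 1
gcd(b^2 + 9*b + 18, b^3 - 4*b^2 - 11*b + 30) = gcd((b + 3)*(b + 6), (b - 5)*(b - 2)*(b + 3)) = b + 3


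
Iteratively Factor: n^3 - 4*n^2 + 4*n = (n - 2)*(n^2 - 2*n) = (n - 2)^2*(n)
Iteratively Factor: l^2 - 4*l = (l)*(l - 4)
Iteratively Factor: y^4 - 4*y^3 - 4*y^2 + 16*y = (y - 2)*(y^3 - 2*y^2 - 8*y) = (y - 2)*(y + 2)*(y^2 - 4*y) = (y - 4)*(y - 2)*(y + 2)*(y)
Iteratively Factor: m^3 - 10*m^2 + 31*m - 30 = (m - 2)*(m^2 - 8*m + 15) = (m - 5)*(m - 2)*(m - 3)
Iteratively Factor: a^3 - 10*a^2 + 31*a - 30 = (a - 2)*(a^2 - 8*a + 15) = (a - 5)*(a - 2)*(a - 3)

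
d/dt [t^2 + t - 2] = 2*t + 1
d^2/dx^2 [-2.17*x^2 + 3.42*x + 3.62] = -4.34000000000000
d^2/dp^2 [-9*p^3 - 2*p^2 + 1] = -54*p - 4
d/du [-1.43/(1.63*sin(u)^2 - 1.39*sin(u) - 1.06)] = (4.6618*sin(u) - 1.9877)*cos(u)/(-1.63*sin(u)^2 + 1.39*sin(u) + 1.06)^2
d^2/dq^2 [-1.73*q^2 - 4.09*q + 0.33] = -3.46000000000000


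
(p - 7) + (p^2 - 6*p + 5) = p^2 - 5*p - 2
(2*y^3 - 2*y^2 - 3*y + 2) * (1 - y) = -2*y^4 + 4*y^3 + y^2 - 5*y + 2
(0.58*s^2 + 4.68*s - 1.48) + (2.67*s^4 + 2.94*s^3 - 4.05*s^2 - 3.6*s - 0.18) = 2.67*s^4 + 2.94*s^3 - 3.47*s^2 + 1.08*s - 1.66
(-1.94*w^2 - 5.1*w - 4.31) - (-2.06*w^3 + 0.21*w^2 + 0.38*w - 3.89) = 2.06*w^3 - 2.15*w^2 - 5.48*w - 0.419999999999999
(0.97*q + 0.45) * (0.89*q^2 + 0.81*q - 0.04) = 0.8633*q^3 + 1.1862*q^2 + 0.3257*q - 0.018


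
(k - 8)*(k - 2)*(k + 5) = k^3 - 5*k^2 - 34*k + 80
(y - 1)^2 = y^2 - 2*y + 1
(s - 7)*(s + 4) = s^2 - 3*s - 28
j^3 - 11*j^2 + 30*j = j*(j - 6)*(j - 5)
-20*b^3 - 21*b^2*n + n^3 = (-5*b + n)*(b + n)*(4*b + n)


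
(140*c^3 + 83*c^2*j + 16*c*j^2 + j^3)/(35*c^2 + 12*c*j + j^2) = 4*c + j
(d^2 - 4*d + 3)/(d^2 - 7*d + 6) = (d - 3)/(d - 6)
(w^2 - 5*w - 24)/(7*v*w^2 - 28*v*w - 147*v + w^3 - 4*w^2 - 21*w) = (w - 8)/(7*v*w - 49*v + w^2 - 7*w)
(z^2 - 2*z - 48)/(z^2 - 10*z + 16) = (z + 6)/(z - 2)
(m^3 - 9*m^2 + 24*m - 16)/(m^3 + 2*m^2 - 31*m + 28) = (m - 4)/(m + 7)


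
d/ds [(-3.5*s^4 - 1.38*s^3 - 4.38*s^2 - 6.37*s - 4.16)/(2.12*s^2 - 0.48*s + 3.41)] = (-14.84*s^5 + 2.1144*s^4 - 46.4152*s^3 + 1.4894*s^2 - 12.2332*s - 23.7185)/(4.4944*s^4 - 2.0352*s^3 + 14.6888*s^2 - 3.2736*s + 11.6281)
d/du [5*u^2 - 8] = 10*u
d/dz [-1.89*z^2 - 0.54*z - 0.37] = -3.78*z - 0.54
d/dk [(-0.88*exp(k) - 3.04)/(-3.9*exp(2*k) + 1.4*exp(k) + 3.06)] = (-3.432*exp(2*k) - 23.712*exp(k) + 1.5632)*exp(k)/(15.21*exp(4*k) - 10.92*exp(3*k) - 21.908*exp(2*k) + 8.568*exp(k) + 9.3636)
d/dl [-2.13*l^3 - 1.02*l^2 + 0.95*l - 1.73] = -6.39*l^2 - 2.04*l + 0.95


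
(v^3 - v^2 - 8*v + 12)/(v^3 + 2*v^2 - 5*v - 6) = (v - 2)/(v + 1)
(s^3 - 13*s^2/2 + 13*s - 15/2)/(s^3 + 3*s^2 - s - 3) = (2*s^2 - 11*s + 15)/(2*(s^2 + 4*s + 3))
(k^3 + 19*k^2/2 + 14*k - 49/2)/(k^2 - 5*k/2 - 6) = (-2*k^3 - 19*k^2 - 28*k + 49)/(-2*k^2 + 5*k + 12)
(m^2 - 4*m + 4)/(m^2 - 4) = (m - 2)/(m + 2)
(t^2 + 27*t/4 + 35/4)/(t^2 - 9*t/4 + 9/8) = 2*(4*t^2 + 27*t + 35)/(8*t^2 - 18*t + 9)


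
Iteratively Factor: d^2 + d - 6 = (d - 2)*(d + 3)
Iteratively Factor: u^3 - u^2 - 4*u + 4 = (u + 2)*(u^2 - 3*u + 2) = (u - 1)*(u + 2)*(u - 2)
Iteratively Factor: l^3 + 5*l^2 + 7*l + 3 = (l + 3)*(l^2 + 2*l + 1) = (l + 1)*(l + 3)*(l + 1)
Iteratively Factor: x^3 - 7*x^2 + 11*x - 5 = (x - 1)*(x^2 - 6*x + 5) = (x - 1)^2*(x - 5)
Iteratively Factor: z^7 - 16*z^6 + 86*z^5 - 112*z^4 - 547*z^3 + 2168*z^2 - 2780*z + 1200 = (z + 3)*(z^6 - 19*z^5 + 143*z^4 - 541*z^3 + 1076*z^2 - 1060*z + 400) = (z - 5)*(z + 3)*(z^5 - 14*z^4 + 73*z^3 - 176*z^2 + 196*z - 80) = (z - 5)*(z - 4)*(z + 3)*(z^4 - 10*z^3 + 33*z^2 - 44*z + 20) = (z - 5)*(z - 4)*(z - 2)*(z + 3)*(z^3 - 8*z^2 + 17*z - 10) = (z - 5)^2*(z - 4)*(z - 2)*(z + 3)*(z^2 - 3*z + 2) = (z - 5)^2*(z - 4)*(z - 2)*(z - 1)*(z + 3)*(z - 2)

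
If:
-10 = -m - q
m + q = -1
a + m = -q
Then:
No Solution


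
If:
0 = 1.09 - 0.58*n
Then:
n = 1.88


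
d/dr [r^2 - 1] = 2*r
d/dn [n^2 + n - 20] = 2*n + 1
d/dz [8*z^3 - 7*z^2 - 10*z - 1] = 24*z^2 - 14*z - 10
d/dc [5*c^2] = 10*c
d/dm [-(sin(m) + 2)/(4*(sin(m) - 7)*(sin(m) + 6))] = (sin(m)^2 + 4*sin(m) + 40)*cos(m)/(4*(sin(m) - 7)^2*(sin(m) + 6)^2)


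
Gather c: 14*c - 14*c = 0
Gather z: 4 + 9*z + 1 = 9*z + 5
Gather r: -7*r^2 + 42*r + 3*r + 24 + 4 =-7*r^2 + 45*r + 28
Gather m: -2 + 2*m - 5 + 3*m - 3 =5*m - 10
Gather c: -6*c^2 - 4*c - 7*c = -6*c^2 - 11*c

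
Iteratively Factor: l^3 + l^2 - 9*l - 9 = (l - 3)*(l^2 + 4*l + 3) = (l - 3)*(l + 3)*(l + 1)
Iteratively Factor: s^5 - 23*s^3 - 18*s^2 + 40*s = (s)*(s^4 - 23*s^2 - 18*s + 40) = s*(s + 4)*(s^3 - 4*s^2 - 7*s + 10) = s*(s + 2)*(s + 4)*(s^2 - 6*s + 5) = s*(s - 1)*(s + 2)*(s + 4)*(s - 5)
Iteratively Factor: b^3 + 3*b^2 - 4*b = (b)*(b^2 + 3*b - 4) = b*(b - 1)*(b + 4)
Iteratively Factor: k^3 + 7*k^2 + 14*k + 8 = (k + 4)*(k^2 + 3*k + 2) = (k + 2)*(k + 4)*(k + 1)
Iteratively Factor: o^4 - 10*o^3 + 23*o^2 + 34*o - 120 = (o - 4)*(o^3 - 6*o^2 - o + 30) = (o - 4)*(o - 3)*(o^2 - 3*o - 10) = (o - 4)*(o - 3)*(o + 2)*(o - 5)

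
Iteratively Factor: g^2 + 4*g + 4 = (g + 2)*(g + 2)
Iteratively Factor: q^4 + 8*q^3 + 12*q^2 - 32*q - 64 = (q + 4)*(q^3 + 4*q^2 - 4*q - 16) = (q - 2)*(q + 4)*(q^2 + 6*q + 8) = (q - 2)*(q + 4)^2*(q + 2)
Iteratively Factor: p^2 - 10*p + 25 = (p - 5)*(p - 5)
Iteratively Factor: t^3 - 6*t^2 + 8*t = (t - 2)*(t^2 - 4*t) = t*(t - 2)*(t - 4)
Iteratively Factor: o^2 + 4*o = (o)*(o + 4)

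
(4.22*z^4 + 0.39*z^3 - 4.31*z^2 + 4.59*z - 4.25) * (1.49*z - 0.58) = 6.2878*z^5 - 1.8665*z^4 - 6.6481*z^3 + 9.3389*z^2 - 8.9947*z + 2.465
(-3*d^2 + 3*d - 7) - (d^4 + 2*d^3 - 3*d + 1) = -d^4 - 2*d^3 - 3*d^2 + 6*d - 8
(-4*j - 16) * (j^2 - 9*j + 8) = -4*j^3 + 20*j^2 + 112*j - 128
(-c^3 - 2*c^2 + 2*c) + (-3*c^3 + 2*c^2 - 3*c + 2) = -4*c^3 - c + 2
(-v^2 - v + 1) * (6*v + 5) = -6*v^3 - 11*v^2 + v + 5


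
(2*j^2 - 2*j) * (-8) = -16*j^2 + 16*j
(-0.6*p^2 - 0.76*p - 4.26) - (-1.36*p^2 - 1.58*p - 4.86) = 0.76*p^2 + 0.82*p + 0.600000000000001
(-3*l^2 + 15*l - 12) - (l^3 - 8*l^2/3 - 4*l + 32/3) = -l^3 - l^2/3 + 19*l - 68/3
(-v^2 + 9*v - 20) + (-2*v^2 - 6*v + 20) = -3*v^2 + 3*v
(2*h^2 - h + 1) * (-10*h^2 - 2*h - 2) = -20*h^4 + 6*h^3 - 12*h^2 - 2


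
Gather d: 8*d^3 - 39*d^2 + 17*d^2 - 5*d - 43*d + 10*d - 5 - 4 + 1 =8*d^3 - 22*d^2 - 38*d - 8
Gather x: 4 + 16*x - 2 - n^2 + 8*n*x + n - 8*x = -n^2 + n + x*(8*n + 8) + 2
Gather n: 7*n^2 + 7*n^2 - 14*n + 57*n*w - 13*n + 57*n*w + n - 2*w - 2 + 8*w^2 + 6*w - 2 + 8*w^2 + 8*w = 14*n^2 + n*(114*w - 26) + 16*w^2 + 12*w - 4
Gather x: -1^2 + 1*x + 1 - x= 0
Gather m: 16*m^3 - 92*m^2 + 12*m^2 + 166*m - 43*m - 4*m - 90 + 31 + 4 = 16*m^3 - 80*m^2 + 119*m - 55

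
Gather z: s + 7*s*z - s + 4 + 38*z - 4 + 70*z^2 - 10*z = 70*z^2 + z*(7*s + 28)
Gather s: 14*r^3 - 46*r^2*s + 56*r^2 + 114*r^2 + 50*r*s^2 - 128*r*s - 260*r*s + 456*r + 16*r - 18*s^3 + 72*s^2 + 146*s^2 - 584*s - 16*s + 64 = 14*r^3 + 170*r^2 + 472*r - 18*s^3 + s^2*(50*r + 218) + s*(-46*r^2 - 388*r - 600) + 64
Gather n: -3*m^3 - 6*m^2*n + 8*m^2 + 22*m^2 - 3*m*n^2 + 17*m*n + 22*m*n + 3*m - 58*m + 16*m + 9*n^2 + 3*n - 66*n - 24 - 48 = -3*m^3 + 30*m^2 - 39*m + n^2*(9 - 3*m) + n*(-6*m^2 + 39*m - 63) - 72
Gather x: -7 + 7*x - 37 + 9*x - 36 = 16*x - 80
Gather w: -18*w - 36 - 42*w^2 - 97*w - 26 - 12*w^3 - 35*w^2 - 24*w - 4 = -12*w^3 - 77*w^2 - 139*w - 66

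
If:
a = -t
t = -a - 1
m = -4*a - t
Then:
No Solution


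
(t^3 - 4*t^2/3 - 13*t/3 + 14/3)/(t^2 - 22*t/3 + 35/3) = (t^2 + t - 2)/(t - 5)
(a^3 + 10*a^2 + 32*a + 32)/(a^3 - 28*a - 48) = (a + 4)/(a - 6)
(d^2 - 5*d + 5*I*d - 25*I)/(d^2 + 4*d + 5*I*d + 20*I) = (d - 5)/(d + 4)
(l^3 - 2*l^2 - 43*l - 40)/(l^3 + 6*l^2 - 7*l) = (l^3 - 2*l^2 - 43*l - 40)/(l*(l^2 + 6*l - 7))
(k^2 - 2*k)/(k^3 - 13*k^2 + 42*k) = (k - 2)/(k^2 - 13*k + 42)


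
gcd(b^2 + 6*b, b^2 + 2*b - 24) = b + 6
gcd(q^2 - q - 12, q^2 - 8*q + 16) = q - 4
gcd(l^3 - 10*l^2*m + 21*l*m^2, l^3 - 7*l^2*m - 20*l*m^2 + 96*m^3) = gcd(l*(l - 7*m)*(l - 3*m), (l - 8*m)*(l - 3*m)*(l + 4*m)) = l - 3*m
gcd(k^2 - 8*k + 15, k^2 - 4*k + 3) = k - 3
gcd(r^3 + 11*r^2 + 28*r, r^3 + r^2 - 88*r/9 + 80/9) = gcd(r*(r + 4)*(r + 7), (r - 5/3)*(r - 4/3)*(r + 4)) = r + 4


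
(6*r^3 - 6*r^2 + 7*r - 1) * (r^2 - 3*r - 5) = 6*r^5 - 24*r^4 - 5*r^3 + 8*r^2 - 32*r + 5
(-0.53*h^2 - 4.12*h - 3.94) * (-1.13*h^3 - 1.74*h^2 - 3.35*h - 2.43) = 0.5989*h^5 + 5.5778*h^4 + 13.3965*h^3 + 21.9455*h^2 + 23.2106*h + 9.5742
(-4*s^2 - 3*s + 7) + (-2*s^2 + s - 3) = -6*s^2 - 2*s + 4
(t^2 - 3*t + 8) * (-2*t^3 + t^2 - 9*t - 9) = -2*t^5 + 7*t^4 - 28*t^3 + 26*t^2 - 45*t - 72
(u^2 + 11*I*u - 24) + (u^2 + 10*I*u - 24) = 2*u^2 + 21*I*u - 48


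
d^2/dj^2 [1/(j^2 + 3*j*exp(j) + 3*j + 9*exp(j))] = (-(3*j*exp(j) + 15*exp(j) + 2)*(j^2 + 3*j*exp(j) + 3*j + 9*exp(j)) + 2*(3*j*exp(j) + 2*j + 12*exp(j) + 3)^2)/(j^2 + 3*j*exp(j) + 3*j + 9*exp(j))^3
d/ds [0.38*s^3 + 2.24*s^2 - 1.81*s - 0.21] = 1.14*s^2 + 4.48*s - 1.81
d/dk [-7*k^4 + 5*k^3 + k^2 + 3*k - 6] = -28*k^3 + 15*k^2 + 2*k + 3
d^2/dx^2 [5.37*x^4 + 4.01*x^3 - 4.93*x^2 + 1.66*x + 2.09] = 64.44*x^2 + 24.06*x - 9.86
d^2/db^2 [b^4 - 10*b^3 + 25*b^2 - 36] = 12*b^2 - 60*b + 50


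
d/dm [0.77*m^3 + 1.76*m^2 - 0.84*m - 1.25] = 2.31*m^2 + 3.52*m - 0.84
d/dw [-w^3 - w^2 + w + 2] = -3*w^2 - 2*w + 1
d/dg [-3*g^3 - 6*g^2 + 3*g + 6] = -9*g^2 - 12*g + 3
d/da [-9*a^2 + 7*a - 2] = 7 - 18*a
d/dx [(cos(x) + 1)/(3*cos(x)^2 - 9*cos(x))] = (sin(x) - 3*sin(x)/cos(x)^2 + 2*tan(x))/(3*(cos(x) - 3)^2)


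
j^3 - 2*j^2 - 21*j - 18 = (j - 6)*(j + 1)*(j + 3)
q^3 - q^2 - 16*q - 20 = (q - 5)*(q + 2)^2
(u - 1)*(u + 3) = u^2 + 2*u - 3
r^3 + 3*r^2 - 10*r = r*(r - 2)*(r + 5)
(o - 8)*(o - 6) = o^2 - 14*o + 48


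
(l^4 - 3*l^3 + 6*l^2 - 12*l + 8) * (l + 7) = l^5 + 4*l^4 - 15*l^3 + 30*l^2 - 76*l + 56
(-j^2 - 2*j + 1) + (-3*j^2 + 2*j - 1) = -4*j^2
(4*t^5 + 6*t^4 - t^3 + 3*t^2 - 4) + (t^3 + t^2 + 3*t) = 4*t^5 + 6*t^4 + 4*t^2 + 3*t - 4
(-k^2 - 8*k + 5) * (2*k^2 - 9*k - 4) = -2*k^4 - 7*k^3 + 86*k^2 - 13*k - 20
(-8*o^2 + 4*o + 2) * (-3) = 24*o^2 - 12*o - 6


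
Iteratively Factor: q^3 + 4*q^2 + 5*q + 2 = (q + 1)*(q^2 + 3*q + 2) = (q + 1)^2*(q + 2)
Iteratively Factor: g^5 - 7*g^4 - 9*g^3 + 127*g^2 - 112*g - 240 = (g + 1)*(g^4 - 8*g^3 - g^2 + 128*g - 240) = (g - 3)*(g + 1)*(g^3 - 5*g^2 - 16*g + 80) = (g - 5)*(g - 3)*(g + 1)*(g^2 - 16) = (g - 5)*(g - 3)*(g + 1)*(g + 4)*(g - 4)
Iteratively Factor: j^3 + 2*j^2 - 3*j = (j - 1)*(j^2 + 3*j) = j*(j - 1)*(j + 3)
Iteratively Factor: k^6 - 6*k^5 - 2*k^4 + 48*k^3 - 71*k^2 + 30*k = (k + 3)*(k^5 - 9*k^4 + 25*k^3 - 27*k^2 + 10*k) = (k - 1)*(k + 3)*(k^4 - 8*k^3 + 17*k^2 - 10*k) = (k - 2)*(k - 1)*(k + 3)*(k^3 - 6*k^2 + 5*k) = (k - 5)*(k - 2)*(k - 1)*(k + 3)*(k^2 - k) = k*(k - 5)*(k - 2)*(k - 1)*(k + 3)*(k - 1)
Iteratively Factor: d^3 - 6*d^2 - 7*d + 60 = (d + 3)*(d^2 - 9*d + 20) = (d - 4)*(d + 3)*(d - 5)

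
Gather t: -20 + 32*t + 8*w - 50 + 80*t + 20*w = 112*t + 28*w - 70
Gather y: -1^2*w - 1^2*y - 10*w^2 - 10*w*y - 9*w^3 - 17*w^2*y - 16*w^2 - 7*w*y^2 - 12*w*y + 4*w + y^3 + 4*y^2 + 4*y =-9*w^3 - 26*w^2 + 3*w + y^3 + y^2*(4 - 7*w) + y*(-17*w^2 - 22*w + 3)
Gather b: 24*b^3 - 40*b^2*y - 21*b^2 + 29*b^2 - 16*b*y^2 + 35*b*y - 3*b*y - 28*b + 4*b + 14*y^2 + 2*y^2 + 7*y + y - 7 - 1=24*b^3 + b^2*(8 - 40*y) + b*(-16*y^2 + 32*y - 24) + 16*y^2 + 8*y - 8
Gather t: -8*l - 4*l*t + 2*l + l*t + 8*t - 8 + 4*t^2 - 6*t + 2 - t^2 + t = -6*l + 3*t^2 + t*(3 - 3*l) - 6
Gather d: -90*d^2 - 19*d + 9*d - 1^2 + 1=-90*d^2 - 10*d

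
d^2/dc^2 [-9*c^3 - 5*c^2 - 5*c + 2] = -54*c - 10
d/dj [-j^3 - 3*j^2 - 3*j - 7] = -3*j^2 - 6*j - 3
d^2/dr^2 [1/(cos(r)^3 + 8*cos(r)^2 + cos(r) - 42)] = ((7*cos(r) + 64*cos(2*r) + 9*cos(3*r))*(cos(r)^3 + 8*cos(r)^2 + cos(r) - 42)/4 + 2*(3*cos(r)^2 + 16*cos(r) + 1)^2*sin(r)^2)/(cos(r)^3 + 8*cos(r)^2 + cos(r) - 42)^3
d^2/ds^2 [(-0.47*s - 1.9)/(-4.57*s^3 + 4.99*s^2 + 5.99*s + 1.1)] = (58.895418*s^5 + 411.867594*s^4 - 644.112784*s^3 + 0.146399999999971*s^2 + 382.57596*s + 109.29252)/(95.443993*s^9 - 312.646953*s^8 - 33.921282*s^7 + 626.414873*s^6 + 194.969754*s^5 - 438.625047*s^4 - 395.607359*s^3 - 136.51803*s^2 - 21.7437*s - 1.331)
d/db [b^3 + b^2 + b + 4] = 3*b^2 + 2*b + 1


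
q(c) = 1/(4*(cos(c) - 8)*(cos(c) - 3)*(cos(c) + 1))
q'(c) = sin(c)/(4*(cos(c) - 8)*(cos(c) - 3)*(cos(c) + 1)^2) + sin(c)/(4*(cos(c) - 8)*(cos(c) - 3)^2*(cos(c) + 1)) + sin(c)/(4*(cos(c) - 8)^2*(cos(c) - 3)*(cos(c) + 1))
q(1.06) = 0.01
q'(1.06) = 0.00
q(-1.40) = 0.01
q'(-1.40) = -0.00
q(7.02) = 0.01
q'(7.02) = -0.00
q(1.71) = 0.01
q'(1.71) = 0.01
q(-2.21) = 0.02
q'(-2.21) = -0.03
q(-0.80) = 0.01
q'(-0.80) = -0.00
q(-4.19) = 0.02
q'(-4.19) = 0.02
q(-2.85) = 0.17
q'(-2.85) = -1.12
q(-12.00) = 0.01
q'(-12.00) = 0.00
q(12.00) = 0.01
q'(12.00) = 0.00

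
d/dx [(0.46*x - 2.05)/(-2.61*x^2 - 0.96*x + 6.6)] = (1.2006*x^2 - 10.701*x + 1.068)/(6.8121*x^4 + 5.0112*x^3 - 33.5304*x^2 - 12.672*x + 43.56)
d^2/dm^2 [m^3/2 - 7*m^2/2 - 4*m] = 3*m - 7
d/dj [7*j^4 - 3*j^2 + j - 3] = 28*j^3 - 6*j + 1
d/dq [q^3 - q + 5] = 3*q^2 - 1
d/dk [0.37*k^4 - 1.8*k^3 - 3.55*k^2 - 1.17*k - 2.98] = 1.48*k^3 - 5.4*k^2 - 7.1*k - 1.17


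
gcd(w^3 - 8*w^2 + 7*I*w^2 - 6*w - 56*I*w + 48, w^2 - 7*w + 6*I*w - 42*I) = w + 6*I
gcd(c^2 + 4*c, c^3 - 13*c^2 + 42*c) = c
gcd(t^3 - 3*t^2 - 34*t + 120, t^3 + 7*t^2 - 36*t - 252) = t + 6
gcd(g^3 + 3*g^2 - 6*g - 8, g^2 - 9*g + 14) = g - 2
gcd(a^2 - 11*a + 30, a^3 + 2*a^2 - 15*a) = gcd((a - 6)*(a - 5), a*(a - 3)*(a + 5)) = 1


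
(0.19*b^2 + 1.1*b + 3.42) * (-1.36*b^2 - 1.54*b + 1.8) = -0.2584*b^4 - 1.7886*b^3 - 6.0032*b^2 - 3.2868*b + 6.156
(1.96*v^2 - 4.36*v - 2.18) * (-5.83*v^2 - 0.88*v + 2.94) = -11.4268*v^4 + 23.694*v^3 + 22.3086*v^2 - 10.9*v - 6.4092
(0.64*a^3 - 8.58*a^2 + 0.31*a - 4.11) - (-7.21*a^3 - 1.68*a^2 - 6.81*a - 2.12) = 7.85*a^3 - 6.9*a^2 + 7.12*a - 1.99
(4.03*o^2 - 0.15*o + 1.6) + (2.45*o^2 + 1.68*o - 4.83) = 6.48*o^2 + 1.53*o - 3.23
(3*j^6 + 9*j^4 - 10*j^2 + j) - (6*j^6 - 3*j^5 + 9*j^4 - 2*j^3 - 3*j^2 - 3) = -3*j^6 + 3*j^5 + 2*j^3 - 7*j^2 + j + 3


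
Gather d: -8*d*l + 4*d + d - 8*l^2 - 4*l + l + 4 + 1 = d*(5 - 8*l) - 8*l^2 - 3*l + 5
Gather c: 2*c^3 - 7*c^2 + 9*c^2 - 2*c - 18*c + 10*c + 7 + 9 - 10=2*c^3 + 2*c^2 - 10*c + 6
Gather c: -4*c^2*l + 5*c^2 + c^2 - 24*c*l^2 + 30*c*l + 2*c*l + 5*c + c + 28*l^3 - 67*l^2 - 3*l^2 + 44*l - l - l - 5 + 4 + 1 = c^2*(6 - 4*l) + c*(-24*l^2 + 32*l + 6) + 28*l^3 - 70*l^2 + 42*l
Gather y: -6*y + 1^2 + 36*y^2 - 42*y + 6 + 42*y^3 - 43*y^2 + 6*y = 42*y^3 - 7*y^2 - 42*y + 7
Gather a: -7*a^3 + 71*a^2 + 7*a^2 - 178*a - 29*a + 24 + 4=-7*a^3 + 78*a^2 - 207*a + 28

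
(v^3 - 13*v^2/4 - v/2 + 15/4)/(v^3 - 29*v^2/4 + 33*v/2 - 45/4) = (v + 1)/(v - 3)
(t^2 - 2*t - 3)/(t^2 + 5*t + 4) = (t - 3)/(t + 4)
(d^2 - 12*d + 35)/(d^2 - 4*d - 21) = (d - 5)/(d + 3)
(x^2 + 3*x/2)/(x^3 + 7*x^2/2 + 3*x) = 1/(x + 2)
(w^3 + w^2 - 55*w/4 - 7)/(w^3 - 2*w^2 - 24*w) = (w^2 - 3*w - 7/4)/(w*(w - 6))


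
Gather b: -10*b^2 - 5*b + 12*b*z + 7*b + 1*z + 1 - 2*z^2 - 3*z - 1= -10*b^2 + b*(12*z + 2) - 2*z^2 - 2*z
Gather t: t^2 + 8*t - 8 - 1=t^2 + 8*t - 9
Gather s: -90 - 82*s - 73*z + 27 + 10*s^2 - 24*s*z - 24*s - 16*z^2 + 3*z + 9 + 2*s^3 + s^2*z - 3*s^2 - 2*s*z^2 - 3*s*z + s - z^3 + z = 2*s^3 + s^2*(z + 7) + s*(-2*z^2 - 27*z - 105) - z^3 - 16*z^2 - 69*z - 54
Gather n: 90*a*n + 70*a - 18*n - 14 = 70*a + n*(90*a - 18) - 14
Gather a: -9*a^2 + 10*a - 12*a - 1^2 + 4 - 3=-9*a^2 - 2*a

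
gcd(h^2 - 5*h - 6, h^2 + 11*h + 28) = 1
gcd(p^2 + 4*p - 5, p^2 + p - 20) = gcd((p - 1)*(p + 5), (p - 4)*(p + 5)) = p + 5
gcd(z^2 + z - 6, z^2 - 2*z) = z - 2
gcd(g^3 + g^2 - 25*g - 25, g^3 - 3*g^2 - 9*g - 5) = g^2 - 4*g - 5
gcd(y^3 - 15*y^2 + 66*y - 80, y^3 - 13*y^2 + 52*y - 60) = y^2 - 7*y + 10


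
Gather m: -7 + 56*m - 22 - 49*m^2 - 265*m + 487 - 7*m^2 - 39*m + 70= -56*m^2 - 248*m + 528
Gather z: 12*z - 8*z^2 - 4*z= -8*z^2 + 8*z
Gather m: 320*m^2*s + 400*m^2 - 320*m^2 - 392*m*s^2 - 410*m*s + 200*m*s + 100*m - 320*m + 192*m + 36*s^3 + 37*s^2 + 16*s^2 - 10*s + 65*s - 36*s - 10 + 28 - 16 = m^2*(320*s + 80) + m*(-392*s^2 - 210*s - 28) + 36*s^3 + 53*s^2 + 19*s + 2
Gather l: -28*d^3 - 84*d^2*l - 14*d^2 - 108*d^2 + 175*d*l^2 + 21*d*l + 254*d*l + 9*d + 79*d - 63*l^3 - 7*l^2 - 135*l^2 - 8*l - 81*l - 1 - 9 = -28*d^3 - 122*d^2 + 88*d - 63*l^3 + l^2*(175*d - 142) + l*(-84*d^2 + 275*d - 89) - 10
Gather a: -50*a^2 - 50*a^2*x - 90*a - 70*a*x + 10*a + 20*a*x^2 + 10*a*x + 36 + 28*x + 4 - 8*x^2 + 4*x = a^2*(-50*x - 50) + a*(20*x^2 - 60*x - 80) - 8*x^2 + 32*x + 40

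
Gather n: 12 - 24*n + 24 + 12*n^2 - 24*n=12*n^2 - 48*n + 36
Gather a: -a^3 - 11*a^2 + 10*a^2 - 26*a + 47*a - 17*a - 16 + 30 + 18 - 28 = -a^3 - a^2 + 4*a + 4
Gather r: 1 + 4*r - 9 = 4*r - 8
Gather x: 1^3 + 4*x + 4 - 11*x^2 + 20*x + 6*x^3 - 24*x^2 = 6*x^3 - 35*x^2 + 24*x + 5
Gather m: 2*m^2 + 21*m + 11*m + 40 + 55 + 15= 2*m^2 + 32*m + 110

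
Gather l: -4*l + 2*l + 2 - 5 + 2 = -2*l - 1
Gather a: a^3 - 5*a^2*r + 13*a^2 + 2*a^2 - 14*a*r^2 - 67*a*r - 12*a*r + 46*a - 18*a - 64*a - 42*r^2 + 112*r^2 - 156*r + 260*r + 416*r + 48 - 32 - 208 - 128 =a^3 + a^2*(15 - 5*r) + a*(-14*r^2 - 79*r - 36) + 70*r^2 + 520*r - 320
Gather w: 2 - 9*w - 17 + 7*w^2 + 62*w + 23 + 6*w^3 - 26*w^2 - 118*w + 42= 6*w^3 - 19*w^2 - 65*w + 50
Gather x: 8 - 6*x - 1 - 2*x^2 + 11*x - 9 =-2*x^2 + 5*x - 2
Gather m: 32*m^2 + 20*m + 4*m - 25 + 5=32*m^2 + 24*m - 20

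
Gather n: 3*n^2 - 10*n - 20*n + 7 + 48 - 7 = 3*n^2 - 30*n + 48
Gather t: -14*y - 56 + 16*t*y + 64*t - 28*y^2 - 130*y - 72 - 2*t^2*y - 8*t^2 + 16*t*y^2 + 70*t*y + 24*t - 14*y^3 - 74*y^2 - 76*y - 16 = t^2*(-2*y - 8) + t*(16*y^2 + 86*y + 88) - 14*y^3 - 102*y^2 - 220*y - 144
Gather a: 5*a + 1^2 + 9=5*a + 10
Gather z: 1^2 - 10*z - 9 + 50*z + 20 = 40*z + 12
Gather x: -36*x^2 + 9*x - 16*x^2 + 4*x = -52*x^2 + 13*x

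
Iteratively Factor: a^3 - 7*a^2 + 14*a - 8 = (a - 4)*(a^2 - 3*a + 2) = (a - 4)*(a - 2)*(a - 1)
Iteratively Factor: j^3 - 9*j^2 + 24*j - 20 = (j - 2)*(j^2 - 7*j + 10) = (j - 5)*(j - 2)*(j - 2)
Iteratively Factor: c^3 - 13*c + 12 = (c - 3)*(c^2 + 3*c - 4) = (c - 3)*(c - 1)*(c + 4)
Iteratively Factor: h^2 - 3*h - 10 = (h - 5)*(h + 2)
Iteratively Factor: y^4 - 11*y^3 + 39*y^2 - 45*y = (y)*(y^3 - 11*y^2 + 39*y - 45) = y*(y - 3)*(y^2 - 8*y + 15) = y*(y - 5)*(y - 3)*(y - 3)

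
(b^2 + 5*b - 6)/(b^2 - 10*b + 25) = (b^2 + 5*b - 6)/(b^2 - 10*b + 25)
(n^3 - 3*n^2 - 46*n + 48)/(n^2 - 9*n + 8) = n + 6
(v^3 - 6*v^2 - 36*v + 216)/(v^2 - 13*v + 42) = (v^2 - 36)/(v - 7)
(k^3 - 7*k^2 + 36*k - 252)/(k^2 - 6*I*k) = k - 7 + 6*I - 42*I/k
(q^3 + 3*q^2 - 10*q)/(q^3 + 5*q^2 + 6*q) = (q^2 + 3*q - 10)/(q^2 + 5*q + 6)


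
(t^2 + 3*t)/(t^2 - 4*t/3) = 3*(t + 3)/(3*t - 4)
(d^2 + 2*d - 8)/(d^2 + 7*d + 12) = (d - 2)/(d + 3)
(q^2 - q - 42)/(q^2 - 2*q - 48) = (q - 7)/(q - 8)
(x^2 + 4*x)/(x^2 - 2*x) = (x + 4)/(x - 2)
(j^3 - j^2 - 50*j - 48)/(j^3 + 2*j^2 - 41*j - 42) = (j^2 - 2*j - 48)/(j^2 + j - 42)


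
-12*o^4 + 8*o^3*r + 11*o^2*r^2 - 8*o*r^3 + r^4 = (-6*o + r)*(-2*o + r)*(-o + r)*(o + r)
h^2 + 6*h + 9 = (h + 3)^2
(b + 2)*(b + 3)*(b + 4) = b^3 + 9*b^2 + 26*b + 24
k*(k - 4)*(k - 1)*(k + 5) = k^4 - 21*k^2 + 20*k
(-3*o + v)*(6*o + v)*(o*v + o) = -18*o^3*v - 18*o^3 + 3*o^2*v^2 + 3*o^2*v + o*v^3 + o*v^2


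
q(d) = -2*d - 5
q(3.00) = -11.00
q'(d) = -2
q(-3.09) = 1.18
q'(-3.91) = -2.00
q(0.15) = -5.30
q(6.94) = -18.88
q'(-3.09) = -2.00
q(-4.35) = 3.70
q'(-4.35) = -2.00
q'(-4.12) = -2.00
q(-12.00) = 19.00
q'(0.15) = -2.00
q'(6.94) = -2.00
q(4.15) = -13.30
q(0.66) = -6.32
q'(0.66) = -2.00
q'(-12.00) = -2.00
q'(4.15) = -2.00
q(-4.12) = 3.24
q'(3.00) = -2.00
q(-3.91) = 2.82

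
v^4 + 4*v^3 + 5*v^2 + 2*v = v*(v + 1)^2*(v + 2)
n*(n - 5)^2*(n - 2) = n^4 - 12*n^3 + 45*n^2 - 50*n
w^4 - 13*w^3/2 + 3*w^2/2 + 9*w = w*(w - 6)*(w - 3/2)*(w + 1)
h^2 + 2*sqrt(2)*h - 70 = (h - 5*sqrt(2))*(h + 7*sqrt(2))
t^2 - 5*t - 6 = (t - 6)*(t + 1)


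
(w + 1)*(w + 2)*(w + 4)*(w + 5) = w^4 + 12*w^3 + 49*w^2 + 78*w + 40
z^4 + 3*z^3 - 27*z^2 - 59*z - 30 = (z - 5)*(z + 1)^2*(z + 6)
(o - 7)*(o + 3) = o^2 - 4*o - 21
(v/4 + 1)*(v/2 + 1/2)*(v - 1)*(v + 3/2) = v^4/8 + 11*v^3/16 + 5*v^2/8 - 11*v/16 - 3/4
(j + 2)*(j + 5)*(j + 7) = j^3 + 14*j^2 + 59*j + 70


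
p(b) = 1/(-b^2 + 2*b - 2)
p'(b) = (2*b - 2)/(-b^2 + 2*b - 2)^2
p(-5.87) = -0.02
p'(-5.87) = -0.01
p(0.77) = -0.95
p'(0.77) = -0.41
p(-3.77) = -0.04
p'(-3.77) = -0.02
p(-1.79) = -0.11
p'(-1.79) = -0.07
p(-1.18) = -0.17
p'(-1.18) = -0.13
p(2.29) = -0.38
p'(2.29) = 0.36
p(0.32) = -0.68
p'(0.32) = -0.64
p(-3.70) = -0.04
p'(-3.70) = -0.02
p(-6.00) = -0.02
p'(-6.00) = -0.00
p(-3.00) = -0.06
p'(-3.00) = -0.03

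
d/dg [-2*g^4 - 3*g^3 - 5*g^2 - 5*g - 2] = -8*g^3 - 9*g^2 - 10*g - 5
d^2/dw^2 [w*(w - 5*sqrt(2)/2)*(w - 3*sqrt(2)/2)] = 6*w - 8*sqrt(2)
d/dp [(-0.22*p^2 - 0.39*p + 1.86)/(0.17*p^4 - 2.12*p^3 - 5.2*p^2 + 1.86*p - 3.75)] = (0.0748*p^5 - 0.2675*p^4 - 2.9184*p^3 + 9.3924*p^2 + 20.994*p - 1.9971)/(0.0289*p^8 - 0.7208*p^7 + 2.7264*p^6 + 22.6804*p^5 + 17.8786*p^4 - 3.444*p^3 + 42.4596*p^2 - 13.95*p + 14.0625)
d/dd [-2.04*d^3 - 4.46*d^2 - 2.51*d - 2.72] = -6.12*d^2 - 8.92*d - 2.51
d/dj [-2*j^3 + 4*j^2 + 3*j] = -6*j^2 + 8*j + 3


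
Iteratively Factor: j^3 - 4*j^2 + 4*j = (j)*(j^2 - 4*j + 4) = j*(j - 2)*(j - 2)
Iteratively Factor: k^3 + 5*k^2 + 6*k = (k + 2)*(k^2 + 3*k) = k*(k + 2)*(k + 3)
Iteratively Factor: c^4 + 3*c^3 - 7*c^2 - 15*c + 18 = (c - 1)*(c^3 + 4*c^2 - 3*c - 18) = (c - 2)*(c - 1)*(c^2 + 6*c + 9) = (c - 2)*(c - 1)*(c + 3)*(c + 3)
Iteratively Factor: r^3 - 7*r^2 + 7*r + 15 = (r - 3)*(r^2 - 4*r - 5) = (r - 5)*(r - 3)*(r + 1)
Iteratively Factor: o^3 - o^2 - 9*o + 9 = (o - 1)*(o^2 - 9) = (o - 1)*(o + 3)*(o - 3)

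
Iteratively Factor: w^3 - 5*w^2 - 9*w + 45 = (w + 3)*(w^2 - 8*w + 15) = (w - 3)*(w + 3)*(w - 5)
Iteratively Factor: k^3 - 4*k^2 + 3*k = (k - 1)*(k^2 - 3*k) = (k - 3)*(k - 1)*(k)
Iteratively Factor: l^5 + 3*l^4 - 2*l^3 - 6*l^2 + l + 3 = (l + 3)*(l^4 - 2*l^2 + 1) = (l + 1)*(l + 3)*(l^3 - l^2 - l + 1) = (l - 1)*(l + 1)*(l + 3)*(l^2 - 1) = (l - 1)*(l + 1)^2*(l + 3)*(l - 1)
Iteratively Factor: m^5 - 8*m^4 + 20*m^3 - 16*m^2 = (m - 4)*(m^4 - 4*m^3 + 4*m^2) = m*(m - 4)*(m^3 - 4*m^2 + 4*m) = m*(m - 4)*(m - 2)*(m^2 - 2*m) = m^2*(m - 4)*(m - 2)*(m - 2)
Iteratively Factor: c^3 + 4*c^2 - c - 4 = (c + 1)*(c^2 + 3*c - 4) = (c - 1)*(c + 1)*(c + 4)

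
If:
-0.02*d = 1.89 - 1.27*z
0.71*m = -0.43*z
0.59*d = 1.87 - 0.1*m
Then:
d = 3.33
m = -0.93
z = 1.54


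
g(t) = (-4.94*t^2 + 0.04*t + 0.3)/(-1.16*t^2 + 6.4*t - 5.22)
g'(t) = (0.04 - 9.88*t)/(-1.16*t^2 + 6.4*t - 5.22) + (2.32*t - 6.4)*(-4.94*t^2 + 0.04*t + 0.3)/(-1.16*t^2 + 6.4*t - 5.22)^2 = (-31.5696*t^2 + 52.2696*t - 2.1288)/(1.3456*t^4 - 14.848*t^3 + 53.0704*t^2 - 66.816*t + 27.2484)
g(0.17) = -0.04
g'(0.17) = 0.34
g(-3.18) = 1.33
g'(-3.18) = -0.35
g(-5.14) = 1.90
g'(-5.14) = -0.23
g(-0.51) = 0.11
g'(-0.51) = -0.48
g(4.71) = 134.77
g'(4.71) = -696.21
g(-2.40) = 1.04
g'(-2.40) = -0.42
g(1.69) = -6.02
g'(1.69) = -0.76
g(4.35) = -138.83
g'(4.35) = -829.23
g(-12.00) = 2.86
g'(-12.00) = -0.08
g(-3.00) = 1.27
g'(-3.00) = -0.36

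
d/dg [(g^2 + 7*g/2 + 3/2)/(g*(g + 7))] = (7*g^2 - 6*g - 21)/(2*g^2*(g^2 + 14*g + 49))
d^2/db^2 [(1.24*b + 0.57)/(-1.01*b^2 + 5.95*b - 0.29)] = (-(1.24*b + 0.57)*(2.02*b - 5.95)*(4.04*b - 11.9) + (7.5144*b - 13.6046)*(1.01*b^2 - 5.95*b + 0.29))/(1.01*b^2 - 5.95*b + 0.29)^3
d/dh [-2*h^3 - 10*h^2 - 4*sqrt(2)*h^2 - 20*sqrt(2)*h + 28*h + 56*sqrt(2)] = -6*h^2 - 20*h - 8*sqrt(2)*h - 20*sqrt(2) + 28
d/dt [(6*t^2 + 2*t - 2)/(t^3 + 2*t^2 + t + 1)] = 2*(-3*t^4 - 2*t^3 + 4*t^2 + 10*t + 2)/(t^6 + 4*t^5 + 6*t^4 + 6*t^3 + 5*t^2 + 2*t + 1)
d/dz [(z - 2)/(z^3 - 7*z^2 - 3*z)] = (-z*(-z^2 + 7*z + 3) + (z - 2)*(-3*z^2 + 14*z + 3))/(z^2*(-z^2 + 7*z + 3)^2)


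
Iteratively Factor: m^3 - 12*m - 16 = (m + 2)*(m^2 - 2*m - 8) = (m - 4)*(m + 2)*(m + 2)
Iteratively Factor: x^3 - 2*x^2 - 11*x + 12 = (x + 3)*(x^2 - 5*x + 4) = (x - 1)*(x + 3)*(x - 4)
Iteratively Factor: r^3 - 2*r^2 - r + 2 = (r + 1)*(r^2 - 3*r + 2) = (r - 1)*(r + 1)*(r - 2)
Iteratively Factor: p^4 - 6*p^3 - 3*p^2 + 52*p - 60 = (p + 3)*(p^3 - 9*p^2 + 24*p - 20) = (p - 2)*(p + 3)*(p^2 - 7*p + 10) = (p - 2)^2*(p + 3)*(p - 5)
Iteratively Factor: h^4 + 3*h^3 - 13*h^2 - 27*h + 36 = (h - 1)*(h^3 + 4*h^2 - 9*h - 36) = (h - 1)*(h + 4)*(h^2 - 9) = (h - 1)*(h + 3)*(h + 4)*(h - 3)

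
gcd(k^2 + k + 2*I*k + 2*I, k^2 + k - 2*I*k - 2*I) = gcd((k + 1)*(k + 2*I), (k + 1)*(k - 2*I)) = k + 1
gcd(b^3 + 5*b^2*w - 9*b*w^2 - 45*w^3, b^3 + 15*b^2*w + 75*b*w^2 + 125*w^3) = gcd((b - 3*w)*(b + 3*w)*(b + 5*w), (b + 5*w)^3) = b + 5*w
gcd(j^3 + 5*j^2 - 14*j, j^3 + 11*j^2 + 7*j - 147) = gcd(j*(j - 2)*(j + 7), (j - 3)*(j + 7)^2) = j + 7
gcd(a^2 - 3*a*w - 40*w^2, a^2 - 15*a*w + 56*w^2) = -a + 8*w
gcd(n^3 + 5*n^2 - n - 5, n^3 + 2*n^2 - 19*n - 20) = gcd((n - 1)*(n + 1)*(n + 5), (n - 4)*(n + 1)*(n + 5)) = n^2 + 6*n + 5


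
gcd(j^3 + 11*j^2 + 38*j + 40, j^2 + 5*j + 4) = j + 4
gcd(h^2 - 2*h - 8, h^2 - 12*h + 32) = h - 4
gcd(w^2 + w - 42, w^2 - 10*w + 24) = w - 6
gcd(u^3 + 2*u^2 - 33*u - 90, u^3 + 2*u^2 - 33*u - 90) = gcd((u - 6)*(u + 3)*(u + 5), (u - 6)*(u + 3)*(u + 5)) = u^3 + 2*u^2 - 33*u - 90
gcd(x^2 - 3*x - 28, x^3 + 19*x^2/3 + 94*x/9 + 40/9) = x + 4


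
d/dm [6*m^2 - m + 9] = 12*m - 1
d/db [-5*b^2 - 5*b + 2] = -10*b - 5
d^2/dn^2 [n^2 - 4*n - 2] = 2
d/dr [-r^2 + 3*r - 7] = 3 - 2*r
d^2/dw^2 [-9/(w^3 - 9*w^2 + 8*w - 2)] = 18*(3*(w - 3)*(w^3 - 9*w^2 + 8*w - 2) - (3*w^2 - 18*w + 8)^2)/(w^3 - 9*w^2 + 8*w - 2)^3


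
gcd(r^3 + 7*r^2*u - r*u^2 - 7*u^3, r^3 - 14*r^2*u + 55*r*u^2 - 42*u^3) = r - u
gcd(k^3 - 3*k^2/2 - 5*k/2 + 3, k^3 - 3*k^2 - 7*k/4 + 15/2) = k^2 - k/2 - 3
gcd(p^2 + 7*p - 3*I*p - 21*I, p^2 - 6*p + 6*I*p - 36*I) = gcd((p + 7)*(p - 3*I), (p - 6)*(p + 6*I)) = 1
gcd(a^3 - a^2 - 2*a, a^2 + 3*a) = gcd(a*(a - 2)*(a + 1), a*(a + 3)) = a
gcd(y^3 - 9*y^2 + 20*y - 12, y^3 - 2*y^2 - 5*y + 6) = y - 1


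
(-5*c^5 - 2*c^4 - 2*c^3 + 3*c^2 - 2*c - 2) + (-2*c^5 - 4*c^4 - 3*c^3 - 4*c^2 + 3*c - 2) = -7*c^5 - 6*c^4 - 5*c^3 - c^2 + c - 4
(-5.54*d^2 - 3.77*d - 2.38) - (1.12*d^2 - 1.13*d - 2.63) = -6.66*d^2 - 2.64*d + 0.25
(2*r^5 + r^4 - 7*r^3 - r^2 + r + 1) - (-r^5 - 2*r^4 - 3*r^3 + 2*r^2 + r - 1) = 3*r^5 + 3*r^4 - 4*r^3 - 3*r^2 + 2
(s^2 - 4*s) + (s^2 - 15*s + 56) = 2*s^2 - 19*s + 56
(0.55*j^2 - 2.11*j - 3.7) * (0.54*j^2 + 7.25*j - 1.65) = 0.297*j^4 + 2.8481*j^3 - 18.203*j^2 - 23.3435*j + 6.105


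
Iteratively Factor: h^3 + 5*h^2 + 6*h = (h)*(h^2 + 5*h + 6) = h*(h + 3)*(h + 2)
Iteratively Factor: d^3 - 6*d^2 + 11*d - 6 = (d - 3)*(d^2 - 3*d + 2) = (d - 3)*(d - 2)*(d - 1)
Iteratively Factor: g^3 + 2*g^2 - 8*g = (g)*(g^2 + 2*g - 8) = g*(g - 2)*(g + 4)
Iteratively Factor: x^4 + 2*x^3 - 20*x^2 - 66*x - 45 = (x + 3)*(x^3 - x^2 - 17*x - 15) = (x - 5)*(x + 3)*(x^2 + 4*x + 3) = (x - 5)*(x + 1)*(x + 3)*(x + 3)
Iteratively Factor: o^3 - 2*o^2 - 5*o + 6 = (o - 1)*(o^2 - o - 6) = (o - 3)*(o - 1)*(o + 2)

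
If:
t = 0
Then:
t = 0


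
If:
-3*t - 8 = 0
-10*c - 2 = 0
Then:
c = -1/5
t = -8/3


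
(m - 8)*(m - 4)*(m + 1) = m^3 - 11*m^2 + 20*m + 32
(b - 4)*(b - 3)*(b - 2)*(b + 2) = b^4 - 7*b^3 + 8*b^2 + 28*b - 48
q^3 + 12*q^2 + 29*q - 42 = (q - 1)*(q + 6)*(q + 7)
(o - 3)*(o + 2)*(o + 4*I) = o^3 - o^2 + 4*I*o^2 - 6*o - 4*I*o - 24*I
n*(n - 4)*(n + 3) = n^3 - n^2 - 12*n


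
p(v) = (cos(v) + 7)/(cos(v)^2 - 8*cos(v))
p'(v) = (2*sin(v)*cos(v) - 8*sin(v))*(cos(v) + 7)/(cos(v)^2 - 8*cos(v))^2 - sin(v)/(cos(v)^2 - 8*cos(v))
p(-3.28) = 0.67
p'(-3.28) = -0.12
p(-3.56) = 0.75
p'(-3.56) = -0.42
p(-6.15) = -1.15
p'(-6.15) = -0.11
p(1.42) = -6.06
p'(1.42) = -38.30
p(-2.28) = 1.13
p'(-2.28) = 1.55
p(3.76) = 0.86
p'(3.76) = 0.75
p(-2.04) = 1.71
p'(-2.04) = 3.79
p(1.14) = -2.34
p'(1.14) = -4.53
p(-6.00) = -1.18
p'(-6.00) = -0.25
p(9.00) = 0.75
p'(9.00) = -0.42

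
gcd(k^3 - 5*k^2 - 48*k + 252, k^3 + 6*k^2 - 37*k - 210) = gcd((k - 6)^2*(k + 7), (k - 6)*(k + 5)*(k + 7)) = k^2 + k - 42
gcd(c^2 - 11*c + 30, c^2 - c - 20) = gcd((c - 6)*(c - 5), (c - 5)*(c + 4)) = c - 5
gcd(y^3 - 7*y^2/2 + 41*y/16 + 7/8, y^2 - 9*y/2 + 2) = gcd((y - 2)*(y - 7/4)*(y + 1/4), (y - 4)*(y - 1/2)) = 1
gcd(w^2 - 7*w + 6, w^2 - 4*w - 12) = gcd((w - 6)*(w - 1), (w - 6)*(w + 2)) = w - 6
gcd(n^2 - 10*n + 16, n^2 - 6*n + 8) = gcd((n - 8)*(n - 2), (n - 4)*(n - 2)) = n - 2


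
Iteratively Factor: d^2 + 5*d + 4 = (d + 4)*(d + 1)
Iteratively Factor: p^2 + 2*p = (p + 2)*(p)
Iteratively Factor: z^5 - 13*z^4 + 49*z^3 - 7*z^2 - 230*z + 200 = (z - 1)*(z^4 - 12*z^3 + 37*z^2 + 30*z - 200) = (z - 4)*(z - 1)*(z^3 - 8*z^2 + 5*z + 50) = (z - 5)*(z - 4)*(z - 1)*(z^2 - 3*z - 10) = (z - 5)*(z - 4)*(z - 1)*(z + 2)*(z - 5)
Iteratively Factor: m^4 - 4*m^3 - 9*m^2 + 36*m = (m - 3)*(m^3 - m^2 - 12*m) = m*(m - 3)*(m^2 - m - 12) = m*(m - 3)*(m + 3)*(m - 4)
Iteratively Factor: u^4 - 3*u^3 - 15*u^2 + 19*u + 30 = (u + 1)*(u^3 - 4*u^2 - 11*u + 30) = (u - 2)*(u + 1)*(u^2 - 2*u - 15) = (u - 5)*(u - 2)*(u + 1)*(u + 3)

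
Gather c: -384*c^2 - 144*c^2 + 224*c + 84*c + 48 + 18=-528*c^2 + 308*c + 66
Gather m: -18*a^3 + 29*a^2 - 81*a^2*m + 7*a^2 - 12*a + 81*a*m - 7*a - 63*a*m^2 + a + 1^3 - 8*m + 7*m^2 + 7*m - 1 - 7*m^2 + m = -18*a^3 + 36*a^2 - 63*a*m^2 - 18*a + m*(-81*a^2 + 81*a)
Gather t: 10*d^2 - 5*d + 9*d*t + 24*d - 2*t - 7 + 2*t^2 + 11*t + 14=10*d^2 + 19*d + 2*t^2 + t*(9*d + 9) + 7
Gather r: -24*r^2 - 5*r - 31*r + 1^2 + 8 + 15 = -24*r^2 - 36*r + 24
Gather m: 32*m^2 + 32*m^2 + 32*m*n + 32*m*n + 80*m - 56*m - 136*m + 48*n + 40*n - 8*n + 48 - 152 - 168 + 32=64*m^2 + m*(64*n - 112) + 80*n - 240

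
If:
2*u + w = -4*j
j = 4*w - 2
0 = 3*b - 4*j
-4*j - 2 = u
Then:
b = -56/45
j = -14/15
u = 26/15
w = 4/15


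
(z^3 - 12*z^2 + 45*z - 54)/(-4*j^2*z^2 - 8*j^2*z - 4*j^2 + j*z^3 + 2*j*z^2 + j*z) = (-z^3 + 12*z^2 - 45*z + 54)/(j*(4*j*z^2 + 8*j*z + 4*j - z^3 - 2*z^2 - z))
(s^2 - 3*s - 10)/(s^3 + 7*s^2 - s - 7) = (s^2 - 3*s - 10)/(s^3 + 7*s^2 - s - 7)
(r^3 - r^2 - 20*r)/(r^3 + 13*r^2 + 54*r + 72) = r*(r - 5)/(r^2 + 9*r + 18)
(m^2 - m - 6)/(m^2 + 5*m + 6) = (m - 3)/(m + 3)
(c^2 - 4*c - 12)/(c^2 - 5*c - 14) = (c - 6)/(c - 7)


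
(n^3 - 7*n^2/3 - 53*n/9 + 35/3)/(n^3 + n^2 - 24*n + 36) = (9*n^2 + 6*n - 35)/(9*(n^2 + 4*n - 12))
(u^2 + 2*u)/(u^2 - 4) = u/(u - 2)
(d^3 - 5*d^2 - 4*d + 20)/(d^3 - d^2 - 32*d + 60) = (d + 2)/(d + 6)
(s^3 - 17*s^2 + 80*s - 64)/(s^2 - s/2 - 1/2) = 2*(s^2 - 16*s + 64)/(2*s + 1)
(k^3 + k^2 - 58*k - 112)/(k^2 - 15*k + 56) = (k^2 + 9*k + 14)/(k - 7)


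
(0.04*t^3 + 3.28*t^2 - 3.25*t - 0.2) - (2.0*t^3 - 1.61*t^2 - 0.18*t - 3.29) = -1.96*t^3 + 4.89*t^2 - 3.07*t + 3.09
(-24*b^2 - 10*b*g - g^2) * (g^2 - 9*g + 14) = -24*b^2*g^2 + 216*b^2*g - 336*b^2 - 10*b*g^3 + 90*b*g^2 - 140*b*g - g^4 + 9*g^3 - 14*g^2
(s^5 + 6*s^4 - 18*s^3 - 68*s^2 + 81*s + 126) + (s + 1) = s^5 + 6*s^4 - 18*s^3 - 68*s^2 + 82*s + 127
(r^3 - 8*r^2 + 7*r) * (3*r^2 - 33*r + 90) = 3*r^5 - 57*r^4 + 375*r^3 - 951*r^2 + 630*r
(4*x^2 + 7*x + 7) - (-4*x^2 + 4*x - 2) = 8*x^2 + 3*x + 9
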